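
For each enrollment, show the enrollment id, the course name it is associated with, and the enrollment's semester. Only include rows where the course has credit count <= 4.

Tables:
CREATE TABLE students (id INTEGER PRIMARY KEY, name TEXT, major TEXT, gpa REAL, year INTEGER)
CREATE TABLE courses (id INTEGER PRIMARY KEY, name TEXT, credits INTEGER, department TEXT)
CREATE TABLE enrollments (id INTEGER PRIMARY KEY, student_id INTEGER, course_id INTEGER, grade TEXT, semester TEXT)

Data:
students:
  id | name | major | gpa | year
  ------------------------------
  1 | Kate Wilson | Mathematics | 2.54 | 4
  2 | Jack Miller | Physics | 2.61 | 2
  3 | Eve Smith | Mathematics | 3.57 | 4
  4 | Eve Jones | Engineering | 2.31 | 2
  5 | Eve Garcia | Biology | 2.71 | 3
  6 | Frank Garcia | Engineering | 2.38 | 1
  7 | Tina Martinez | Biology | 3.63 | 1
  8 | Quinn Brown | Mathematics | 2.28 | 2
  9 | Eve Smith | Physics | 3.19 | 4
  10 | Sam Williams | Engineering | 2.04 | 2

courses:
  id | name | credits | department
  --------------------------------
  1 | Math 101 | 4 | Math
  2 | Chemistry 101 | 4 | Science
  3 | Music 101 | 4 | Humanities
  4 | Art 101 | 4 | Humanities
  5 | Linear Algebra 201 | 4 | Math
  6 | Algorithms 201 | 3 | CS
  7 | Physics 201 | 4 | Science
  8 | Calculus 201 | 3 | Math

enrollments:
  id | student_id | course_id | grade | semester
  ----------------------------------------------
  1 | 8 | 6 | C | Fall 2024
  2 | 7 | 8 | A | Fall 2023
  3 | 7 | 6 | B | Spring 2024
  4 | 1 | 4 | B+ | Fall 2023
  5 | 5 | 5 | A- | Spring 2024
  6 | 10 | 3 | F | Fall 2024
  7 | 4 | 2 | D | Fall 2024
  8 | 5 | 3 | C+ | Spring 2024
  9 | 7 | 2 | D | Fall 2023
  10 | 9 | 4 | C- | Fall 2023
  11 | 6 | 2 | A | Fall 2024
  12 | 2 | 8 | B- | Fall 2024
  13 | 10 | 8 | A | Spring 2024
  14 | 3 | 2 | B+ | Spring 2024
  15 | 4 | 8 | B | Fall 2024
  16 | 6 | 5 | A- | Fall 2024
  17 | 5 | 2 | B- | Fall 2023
SELECT c.id, p.name AS course, c.semester FROM enrollments c JOIN courses p ON c.course_id = p.id WHERE p.credits <= 4

Execution result:
id | course | semester
1 | Algorithms 201 | Fall 2024
2 | Calculus 201 | Fall 2023
3 | Algorithms 201 | Spring 2024
4 | Art 101 | Fall 2023
5 | Linear Algebra 201 | Spring 2024
6 | Music 101 | Fall 2024
7 | Chemistry 101 | Fall 2024
8 | Music 101 | Spring 2024
9 | Chemistry 101 | Fall 2023
10 | Art 101 | Fall 2023
11 | Chemistry 101 | Fall 2024
12 | Calculus 201 | Fall 2024
13 | Calculus 201 | Spring 2024
14 | Chemistry 101 | Spring 2024
15 | Calculus 201 | Fall 2024
16 | Linear Algebra 201 | Fall 2024
17 | Chemistry 101 | Fall 2023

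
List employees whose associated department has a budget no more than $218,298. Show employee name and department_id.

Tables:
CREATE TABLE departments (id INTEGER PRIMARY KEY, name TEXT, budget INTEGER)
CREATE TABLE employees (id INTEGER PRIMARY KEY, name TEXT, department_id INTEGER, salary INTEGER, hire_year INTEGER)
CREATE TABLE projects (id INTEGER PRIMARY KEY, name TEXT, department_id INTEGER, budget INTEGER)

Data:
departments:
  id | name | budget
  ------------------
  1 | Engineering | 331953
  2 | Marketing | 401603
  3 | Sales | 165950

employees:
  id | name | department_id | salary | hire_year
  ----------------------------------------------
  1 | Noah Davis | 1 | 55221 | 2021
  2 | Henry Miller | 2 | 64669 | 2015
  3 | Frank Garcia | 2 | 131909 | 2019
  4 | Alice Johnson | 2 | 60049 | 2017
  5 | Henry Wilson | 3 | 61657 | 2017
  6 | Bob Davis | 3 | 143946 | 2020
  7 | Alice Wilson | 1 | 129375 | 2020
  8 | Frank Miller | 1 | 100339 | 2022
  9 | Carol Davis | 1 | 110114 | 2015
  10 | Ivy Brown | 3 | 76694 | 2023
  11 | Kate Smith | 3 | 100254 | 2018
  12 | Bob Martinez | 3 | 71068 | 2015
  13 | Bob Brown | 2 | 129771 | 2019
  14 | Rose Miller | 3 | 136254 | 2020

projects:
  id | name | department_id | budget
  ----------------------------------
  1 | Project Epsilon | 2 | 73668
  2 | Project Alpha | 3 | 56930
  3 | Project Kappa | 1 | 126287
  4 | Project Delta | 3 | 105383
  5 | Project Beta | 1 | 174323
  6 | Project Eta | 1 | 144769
SELECT name, department_id FROM employees WHERE department_id IN (SELECT id FROM departments WHERE budget <= 218298)

Execution result:
name | department_id
Henry Wilson | 3
Bob Davis | 3
Ivy Brown | 3
Kate Smith | 3
Bob Martinez | 3
Rose Miller | 3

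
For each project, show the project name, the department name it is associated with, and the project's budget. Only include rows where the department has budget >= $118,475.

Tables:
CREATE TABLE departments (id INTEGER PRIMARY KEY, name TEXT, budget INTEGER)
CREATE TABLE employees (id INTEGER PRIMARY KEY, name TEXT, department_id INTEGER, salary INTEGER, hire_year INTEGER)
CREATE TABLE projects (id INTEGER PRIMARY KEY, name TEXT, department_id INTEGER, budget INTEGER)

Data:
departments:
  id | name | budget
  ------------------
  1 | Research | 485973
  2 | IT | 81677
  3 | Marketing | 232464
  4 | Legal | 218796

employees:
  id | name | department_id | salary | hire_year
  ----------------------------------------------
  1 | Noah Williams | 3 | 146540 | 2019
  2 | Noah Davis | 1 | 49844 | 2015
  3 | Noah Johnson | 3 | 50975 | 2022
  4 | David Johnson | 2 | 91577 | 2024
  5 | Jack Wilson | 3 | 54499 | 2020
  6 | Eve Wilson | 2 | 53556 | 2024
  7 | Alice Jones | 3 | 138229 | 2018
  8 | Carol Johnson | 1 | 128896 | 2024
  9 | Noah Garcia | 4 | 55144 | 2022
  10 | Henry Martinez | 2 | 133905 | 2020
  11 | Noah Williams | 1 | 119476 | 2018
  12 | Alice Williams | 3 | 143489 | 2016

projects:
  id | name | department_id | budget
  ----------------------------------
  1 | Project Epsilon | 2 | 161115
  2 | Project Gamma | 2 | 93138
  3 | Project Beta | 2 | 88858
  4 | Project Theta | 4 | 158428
SELECT c.name, p.name AS department, c.budget FROM projects c JOIN departments p ON c.department_id = p.id WHERE p.budget >= 118475

Execution result:
name | department | budget
Project Theta | Legal | 158428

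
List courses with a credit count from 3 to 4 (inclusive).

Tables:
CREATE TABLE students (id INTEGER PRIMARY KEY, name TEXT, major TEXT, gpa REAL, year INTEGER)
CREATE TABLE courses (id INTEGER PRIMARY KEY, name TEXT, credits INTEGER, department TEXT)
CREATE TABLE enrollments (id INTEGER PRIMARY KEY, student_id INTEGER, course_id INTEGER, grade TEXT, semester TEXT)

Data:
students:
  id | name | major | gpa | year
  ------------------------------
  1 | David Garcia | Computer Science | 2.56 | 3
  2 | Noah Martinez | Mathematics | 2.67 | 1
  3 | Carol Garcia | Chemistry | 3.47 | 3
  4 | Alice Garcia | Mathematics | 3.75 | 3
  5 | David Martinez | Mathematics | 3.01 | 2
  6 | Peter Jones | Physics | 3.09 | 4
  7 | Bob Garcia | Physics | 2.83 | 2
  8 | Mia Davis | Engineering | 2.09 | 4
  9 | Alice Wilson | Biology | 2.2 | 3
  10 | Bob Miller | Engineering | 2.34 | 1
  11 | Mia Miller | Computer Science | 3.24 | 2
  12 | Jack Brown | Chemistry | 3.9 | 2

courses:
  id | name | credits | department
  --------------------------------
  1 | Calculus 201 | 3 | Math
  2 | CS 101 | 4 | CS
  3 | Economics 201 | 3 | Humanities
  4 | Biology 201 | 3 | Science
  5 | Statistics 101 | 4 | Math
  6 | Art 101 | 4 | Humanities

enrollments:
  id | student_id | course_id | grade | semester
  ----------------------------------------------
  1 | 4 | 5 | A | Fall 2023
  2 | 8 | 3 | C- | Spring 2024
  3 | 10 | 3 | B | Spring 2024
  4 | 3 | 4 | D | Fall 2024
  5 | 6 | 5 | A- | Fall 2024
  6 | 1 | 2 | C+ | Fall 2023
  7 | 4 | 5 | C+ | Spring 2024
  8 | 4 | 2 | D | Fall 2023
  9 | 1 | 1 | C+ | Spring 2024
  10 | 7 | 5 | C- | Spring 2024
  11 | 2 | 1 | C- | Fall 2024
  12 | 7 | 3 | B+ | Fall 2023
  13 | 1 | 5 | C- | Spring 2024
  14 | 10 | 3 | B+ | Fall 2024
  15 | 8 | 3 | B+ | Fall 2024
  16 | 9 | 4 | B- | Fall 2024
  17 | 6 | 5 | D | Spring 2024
SELECT name, credits FROM courses WHERE credits BETWEEN 3 AND 4

Execution result:
name | credits
Calculus 201 | 3
CS 101 | 4
Economics 201 | 3
Biology 201 | 3
Statistics 101 | 4
Art 101 | 4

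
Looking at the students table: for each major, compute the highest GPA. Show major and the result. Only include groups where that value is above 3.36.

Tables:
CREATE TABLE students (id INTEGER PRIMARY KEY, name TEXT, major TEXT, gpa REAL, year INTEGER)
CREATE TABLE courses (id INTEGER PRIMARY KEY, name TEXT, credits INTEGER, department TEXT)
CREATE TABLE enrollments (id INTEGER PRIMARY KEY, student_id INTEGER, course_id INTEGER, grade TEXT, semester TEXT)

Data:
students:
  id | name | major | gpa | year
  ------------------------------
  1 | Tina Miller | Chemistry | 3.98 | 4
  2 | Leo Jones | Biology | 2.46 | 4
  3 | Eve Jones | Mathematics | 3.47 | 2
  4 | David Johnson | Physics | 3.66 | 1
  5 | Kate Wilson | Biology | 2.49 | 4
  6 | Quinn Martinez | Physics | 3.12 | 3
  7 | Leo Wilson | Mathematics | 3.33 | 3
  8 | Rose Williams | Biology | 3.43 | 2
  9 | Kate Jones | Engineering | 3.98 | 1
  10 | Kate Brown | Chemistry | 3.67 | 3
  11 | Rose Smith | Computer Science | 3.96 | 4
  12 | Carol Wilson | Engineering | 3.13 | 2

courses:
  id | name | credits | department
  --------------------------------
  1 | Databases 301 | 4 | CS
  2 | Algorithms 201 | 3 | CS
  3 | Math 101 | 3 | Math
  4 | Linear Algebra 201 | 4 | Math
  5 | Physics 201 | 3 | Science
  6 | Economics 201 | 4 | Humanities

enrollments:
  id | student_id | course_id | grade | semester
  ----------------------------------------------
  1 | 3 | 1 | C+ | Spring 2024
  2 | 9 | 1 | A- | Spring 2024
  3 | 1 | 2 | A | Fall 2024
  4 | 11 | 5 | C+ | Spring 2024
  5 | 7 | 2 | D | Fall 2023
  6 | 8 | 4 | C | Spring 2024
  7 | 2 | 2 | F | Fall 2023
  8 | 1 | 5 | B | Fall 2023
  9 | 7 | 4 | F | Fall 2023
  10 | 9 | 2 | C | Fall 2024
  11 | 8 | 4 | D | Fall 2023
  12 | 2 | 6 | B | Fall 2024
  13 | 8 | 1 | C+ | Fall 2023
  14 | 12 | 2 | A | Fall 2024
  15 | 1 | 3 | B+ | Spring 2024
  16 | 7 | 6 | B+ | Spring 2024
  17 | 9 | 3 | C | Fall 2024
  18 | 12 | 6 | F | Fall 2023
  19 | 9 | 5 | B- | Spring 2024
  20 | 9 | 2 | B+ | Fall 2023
SELECT major, MAX(gpa) AS max_gpa FROM students GROUP BY major HAVING MAX(gpa) > 3.36

Execution result:
major | max_gpa
Biology | 3.43
Chemistry | 3.98
Computer Science | 3.96
Engineering | 3.98
Mathematics | 3.47
Physics | 3.66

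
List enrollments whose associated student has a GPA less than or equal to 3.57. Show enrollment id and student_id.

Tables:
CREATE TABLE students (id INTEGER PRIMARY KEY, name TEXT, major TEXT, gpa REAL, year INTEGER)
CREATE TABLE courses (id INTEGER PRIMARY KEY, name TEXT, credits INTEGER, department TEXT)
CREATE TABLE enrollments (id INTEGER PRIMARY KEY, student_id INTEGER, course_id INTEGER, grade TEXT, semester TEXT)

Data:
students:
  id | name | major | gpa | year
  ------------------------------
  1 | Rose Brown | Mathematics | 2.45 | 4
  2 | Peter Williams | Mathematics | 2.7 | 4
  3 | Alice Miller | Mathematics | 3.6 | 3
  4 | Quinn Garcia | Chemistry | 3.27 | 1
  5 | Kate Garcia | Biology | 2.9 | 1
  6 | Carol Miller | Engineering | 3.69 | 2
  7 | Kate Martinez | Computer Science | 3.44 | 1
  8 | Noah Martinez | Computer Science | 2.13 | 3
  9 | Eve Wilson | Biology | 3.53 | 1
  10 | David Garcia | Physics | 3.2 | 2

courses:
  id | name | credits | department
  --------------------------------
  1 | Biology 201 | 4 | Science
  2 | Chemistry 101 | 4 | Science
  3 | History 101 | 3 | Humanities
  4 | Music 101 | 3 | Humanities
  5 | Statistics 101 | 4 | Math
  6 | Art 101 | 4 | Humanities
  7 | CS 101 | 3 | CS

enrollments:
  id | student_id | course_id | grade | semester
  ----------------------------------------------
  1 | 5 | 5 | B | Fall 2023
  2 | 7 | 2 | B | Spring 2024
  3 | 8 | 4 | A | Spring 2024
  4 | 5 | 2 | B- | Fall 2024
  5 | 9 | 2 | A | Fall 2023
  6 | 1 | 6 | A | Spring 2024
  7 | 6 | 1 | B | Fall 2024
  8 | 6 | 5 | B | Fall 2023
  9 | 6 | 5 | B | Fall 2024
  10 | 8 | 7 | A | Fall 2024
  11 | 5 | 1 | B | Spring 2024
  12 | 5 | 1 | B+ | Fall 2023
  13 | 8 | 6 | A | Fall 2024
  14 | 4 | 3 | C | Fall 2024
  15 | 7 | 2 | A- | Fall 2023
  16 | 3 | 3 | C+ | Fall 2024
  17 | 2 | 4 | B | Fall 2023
SELECT id, student_id FROM enrollments WHERE student_id IN (SELECT id FROM students WHERE gpa <= 3.57)

Execution result:
id | student_id
1 | 5
2 | 7
3 | 8
4 | 5
5 | 9
6 | 1
10 | 8
11 | 5
12 | 5
13 | 8
14 | 4
15 | 7
17 | 2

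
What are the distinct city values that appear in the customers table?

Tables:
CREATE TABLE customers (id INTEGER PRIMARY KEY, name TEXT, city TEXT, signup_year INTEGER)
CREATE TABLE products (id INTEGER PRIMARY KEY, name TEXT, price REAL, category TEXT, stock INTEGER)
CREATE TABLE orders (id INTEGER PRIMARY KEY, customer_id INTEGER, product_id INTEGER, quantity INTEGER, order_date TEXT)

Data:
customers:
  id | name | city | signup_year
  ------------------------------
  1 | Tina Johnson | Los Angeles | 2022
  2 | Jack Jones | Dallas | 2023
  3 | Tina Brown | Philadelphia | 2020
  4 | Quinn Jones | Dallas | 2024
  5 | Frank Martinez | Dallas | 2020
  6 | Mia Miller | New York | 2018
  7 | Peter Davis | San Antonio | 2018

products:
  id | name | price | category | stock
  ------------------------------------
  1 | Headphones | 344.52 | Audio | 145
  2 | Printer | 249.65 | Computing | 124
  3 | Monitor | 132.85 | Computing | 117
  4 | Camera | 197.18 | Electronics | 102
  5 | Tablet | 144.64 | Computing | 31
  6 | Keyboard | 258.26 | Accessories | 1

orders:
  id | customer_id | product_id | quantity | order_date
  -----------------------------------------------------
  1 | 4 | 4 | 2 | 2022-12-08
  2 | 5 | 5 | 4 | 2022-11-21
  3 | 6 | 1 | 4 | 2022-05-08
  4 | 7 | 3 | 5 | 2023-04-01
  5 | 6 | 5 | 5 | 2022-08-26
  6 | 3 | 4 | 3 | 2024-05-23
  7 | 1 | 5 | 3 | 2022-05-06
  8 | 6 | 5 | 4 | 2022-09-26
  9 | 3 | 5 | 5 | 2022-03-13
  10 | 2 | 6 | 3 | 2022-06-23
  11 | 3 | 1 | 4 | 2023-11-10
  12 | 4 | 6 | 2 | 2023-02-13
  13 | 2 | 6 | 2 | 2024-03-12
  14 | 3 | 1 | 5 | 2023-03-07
SELECT DISTINCT city FROM customers

Execution result:
city
Los Angeles
Dallas
Philadelphia
New York
San Antonio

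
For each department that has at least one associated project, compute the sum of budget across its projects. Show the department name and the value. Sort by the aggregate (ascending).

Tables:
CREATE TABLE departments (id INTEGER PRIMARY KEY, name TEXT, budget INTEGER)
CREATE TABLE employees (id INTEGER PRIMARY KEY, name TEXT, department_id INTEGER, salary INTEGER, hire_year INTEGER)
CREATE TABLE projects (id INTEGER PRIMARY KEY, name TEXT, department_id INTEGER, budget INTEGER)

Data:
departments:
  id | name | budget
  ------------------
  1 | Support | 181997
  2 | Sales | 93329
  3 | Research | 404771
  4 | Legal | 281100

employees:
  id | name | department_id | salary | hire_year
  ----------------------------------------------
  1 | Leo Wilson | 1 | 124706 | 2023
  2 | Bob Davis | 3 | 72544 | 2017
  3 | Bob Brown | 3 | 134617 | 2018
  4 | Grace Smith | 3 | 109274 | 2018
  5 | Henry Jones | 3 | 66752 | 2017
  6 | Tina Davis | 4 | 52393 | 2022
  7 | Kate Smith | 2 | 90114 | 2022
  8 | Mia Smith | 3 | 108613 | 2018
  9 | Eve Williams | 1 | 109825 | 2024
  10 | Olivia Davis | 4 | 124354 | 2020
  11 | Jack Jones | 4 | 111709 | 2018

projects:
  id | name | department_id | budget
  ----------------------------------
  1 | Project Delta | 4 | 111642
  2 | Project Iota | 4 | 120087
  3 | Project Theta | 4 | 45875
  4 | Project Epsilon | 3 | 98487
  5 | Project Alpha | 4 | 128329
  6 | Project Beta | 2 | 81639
SELECT p.name, SUM(c.budget) AS sum_budget FROM projects c JOIN departments p ON c.department_id = p.id GROUP BY p.id, p.name ORDER BY sum_budget ASC

Execution result:
name | sum_budget
Sales | 81639
Research | 98487
Legal | 405933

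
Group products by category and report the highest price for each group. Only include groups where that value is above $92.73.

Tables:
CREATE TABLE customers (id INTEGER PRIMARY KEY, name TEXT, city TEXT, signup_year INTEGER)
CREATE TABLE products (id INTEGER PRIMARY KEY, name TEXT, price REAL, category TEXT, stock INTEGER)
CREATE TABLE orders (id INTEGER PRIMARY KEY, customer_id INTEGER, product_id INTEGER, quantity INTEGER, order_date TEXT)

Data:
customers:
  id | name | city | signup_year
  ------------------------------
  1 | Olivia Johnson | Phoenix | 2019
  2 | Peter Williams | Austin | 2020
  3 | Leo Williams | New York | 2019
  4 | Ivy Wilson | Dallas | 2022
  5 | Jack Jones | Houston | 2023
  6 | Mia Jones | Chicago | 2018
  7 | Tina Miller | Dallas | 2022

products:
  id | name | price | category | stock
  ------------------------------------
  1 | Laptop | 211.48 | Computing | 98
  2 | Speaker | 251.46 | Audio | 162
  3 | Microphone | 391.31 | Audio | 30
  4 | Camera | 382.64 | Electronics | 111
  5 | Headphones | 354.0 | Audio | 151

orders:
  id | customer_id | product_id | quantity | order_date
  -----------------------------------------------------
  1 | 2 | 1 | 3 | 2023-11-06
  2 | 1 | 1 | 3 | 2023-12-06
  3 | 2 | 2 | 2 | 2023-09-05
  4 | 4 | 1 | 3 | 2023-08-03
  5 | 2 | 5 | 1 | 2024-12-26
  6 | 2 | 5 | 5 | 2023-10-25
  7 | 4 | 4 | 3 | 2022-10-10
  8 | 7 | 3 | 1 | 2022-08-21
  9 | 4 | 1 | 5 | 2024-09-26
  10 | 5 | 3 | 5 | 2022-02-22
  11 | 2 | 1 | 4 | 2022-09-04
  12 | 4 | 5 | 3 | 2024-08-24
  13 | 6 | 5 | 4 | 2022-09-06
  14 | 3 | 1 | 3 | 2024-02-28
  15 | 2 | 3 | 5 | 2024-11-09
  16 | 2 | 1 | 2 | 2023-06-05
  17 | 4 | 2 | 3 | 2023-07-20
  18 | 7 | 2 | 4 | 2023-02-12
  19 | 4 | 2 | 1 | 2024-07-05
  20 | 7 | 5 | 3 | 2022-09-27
SELECT category, MAX(price) AS max_price FROM products GROUP BY category HAVING MAX(price) > 92.73

Execution result:
category | max_price
Audio | 391.31
Computing | 211.48
Electronics | 382.64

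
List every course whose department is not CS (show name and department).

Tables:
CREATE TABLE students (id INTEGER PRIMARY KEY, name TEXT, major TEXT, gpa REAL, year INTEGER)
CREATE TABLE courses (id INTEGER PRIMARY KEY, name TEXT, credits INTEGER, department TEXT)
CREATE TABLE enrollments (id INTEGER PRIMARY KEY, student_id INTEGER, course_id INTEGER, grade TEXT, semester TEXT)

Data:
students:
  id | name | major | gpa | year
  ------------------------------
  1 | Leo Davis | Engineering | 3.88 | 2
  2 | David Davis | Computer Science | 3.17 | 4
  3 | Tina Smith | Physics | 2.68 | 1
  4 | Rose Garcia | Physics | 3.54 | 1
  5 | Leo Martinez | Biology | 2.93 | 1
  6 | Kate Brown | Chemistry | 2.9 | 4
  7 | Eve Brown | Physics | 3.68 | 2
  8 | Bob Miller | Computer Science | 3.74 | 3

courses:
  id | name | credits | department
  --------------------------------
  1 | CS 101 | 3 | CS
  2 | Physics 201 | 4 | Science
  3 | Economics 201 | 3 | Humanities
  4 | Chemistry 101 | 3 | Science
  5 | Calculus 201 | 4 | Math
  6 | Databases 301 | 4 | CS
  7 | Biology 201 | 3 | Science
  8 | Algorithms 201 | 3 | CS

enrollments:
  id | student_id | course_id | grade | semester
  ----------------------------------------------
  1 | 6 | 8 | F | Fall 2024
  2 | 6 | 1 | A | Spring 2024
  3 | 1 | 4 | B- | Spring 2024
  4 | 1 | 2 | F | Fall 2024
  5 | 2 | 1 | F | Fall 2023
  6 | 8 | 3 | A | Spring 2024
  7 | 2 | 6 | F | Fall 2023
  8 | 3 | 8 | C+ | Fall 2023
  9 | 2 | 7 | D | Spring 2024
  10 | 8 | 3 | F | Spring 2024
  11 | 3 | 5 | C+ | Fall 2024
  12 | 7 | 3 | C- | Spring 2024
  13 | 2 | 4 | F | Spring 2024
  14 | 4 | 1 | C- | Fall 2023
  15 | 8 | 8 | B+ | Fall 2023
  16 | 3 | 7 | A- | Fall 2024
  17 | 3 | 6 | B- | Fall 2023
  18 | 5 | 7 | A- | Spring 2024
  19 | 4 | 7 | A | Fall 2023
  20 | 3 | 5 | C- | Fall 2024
SELECT name, department FROM courses WHERE department <> 'CS'

Execution result:
name | department
Physics 201 | Science
Economics 201 | Humanities
Chemistry 101 | Science
Calculus 201 | Math
Biology 201 | Science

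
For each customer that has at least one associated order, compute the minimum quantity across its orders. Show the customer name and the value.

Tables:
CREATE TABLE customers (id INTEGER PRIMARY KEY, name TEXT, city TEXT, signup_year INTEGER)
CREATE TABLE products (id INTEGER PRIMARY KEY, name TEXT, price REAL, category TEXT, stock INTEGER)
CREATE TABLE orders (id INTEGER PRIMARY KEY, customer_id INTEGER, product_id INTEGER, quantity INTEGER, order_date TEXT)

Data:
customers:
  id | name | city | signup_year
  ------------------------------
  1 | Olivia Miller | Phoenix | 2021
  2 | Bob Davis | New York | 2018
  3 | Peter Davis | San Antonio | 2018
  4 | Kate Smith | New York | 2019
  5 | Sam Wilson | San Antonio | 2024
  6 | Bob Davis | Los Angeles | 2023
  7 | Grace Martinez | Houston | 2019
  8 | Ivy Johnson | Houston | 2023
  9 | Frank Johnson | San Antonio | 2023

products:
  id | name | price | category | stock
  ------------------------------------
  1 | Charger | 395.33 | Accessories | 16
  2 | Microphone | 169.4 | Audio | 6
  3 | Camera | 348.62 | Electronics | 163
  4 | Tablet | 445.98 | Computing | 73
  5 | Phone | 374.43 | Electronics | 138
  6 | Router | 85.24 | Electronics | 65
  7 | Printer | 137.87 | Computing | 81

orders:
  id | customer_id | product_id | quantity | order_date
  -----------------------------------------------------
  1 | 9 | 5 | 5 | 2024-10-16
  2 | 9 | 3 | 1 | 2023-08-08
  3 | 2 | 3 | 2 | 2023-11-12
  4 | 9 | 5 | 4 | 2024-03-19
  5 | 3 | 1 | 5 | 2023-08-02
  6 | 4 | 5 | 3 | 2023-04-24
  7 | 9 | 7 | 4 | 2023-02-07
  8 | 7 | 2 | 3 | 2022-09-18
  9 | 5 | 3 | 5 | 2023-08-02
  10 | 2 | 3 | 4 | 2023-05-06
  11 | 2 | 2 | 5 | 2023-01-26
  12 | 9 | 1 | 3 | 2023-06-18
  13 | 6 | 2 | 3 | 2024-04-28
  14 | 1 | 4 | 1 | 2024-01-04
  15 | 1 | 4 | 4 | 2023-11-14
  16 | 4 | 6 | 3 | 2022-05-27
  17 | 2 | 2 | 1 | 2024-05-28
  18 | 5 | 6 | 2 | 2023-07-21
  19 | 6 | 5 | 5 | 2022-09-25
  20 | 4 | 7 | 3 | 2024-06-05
SELECT p.name, MIN(c.quantity) AS min_quantity FROM orders c JOIN customers p ON c.customer_id = p.id GROUP BY p.id, p.name

Execution result:
name | min_quantity
Olivia Miller | 1
Bob Davis | 1
Peter Davis | 5
Kate Smith | 3
Sam Wilson | 2
Bob Davis | 3
Grace Martinez | 3
Frank Johnson | 1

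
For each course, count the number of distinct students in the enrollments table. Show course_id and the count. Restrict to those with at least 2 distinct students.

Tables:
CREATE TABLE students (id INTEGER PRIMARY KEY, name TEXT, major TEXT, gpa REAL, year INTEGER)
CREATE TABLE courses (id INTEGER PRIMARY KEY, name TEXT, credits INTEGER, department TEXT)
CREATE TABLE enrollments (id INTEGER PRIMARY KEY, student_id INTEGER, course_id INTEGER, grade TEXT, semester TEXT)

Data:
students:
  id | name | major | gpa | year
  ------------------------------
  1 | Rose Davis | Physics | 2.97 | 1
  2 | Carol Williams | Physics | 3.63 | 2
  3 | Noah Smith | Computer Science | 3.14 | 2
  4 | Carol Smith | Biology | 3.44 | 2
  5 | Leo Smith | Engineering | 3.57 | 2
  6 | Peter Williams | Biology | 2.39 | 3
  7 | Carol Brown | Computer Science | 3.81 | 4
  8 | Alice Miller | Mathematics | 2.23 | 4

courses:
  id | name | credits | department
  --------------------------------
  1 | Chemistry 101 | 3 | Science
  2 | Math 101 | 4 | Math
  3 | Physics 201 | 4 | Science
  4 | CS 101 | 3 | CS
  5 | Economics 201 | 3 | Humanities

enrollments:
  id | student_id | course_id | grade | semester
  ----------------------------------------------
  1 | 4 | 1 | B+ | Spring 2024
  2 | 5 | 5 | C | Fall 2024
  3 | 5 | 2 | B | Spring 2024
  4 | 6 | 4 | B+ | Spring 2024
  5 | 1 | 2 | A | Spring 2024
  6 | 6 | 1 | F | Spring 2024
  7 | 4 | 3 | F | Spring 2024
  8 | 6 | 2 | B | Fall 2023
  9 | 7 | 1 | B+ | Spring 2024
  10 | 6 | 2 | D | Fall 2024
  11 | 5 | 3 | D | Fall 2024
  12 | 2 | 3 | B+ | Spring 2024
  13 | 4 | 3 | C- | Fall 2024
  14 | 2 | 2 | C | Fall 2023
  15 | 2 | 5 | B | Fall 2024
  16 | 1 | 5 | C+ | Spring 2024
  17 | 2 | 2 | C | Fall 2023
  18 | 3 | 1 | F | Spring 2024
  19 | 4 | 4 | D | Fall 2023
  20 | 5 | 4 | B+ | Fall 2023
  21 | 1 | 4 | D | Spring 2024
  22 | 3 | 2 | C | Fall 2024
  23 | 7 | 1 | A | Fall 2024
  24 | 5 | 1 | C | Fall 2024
SELECT course_id, COUNT(DISTINCT student_id) AS distinct_student_count FROM enrollments GROUP BY course_id HAVING COUNT(DISTINCT student_id) >= 2

Execution result:
course_id | distinct_student_count
1 | 5
2 | 5
3 | 3
4 | 4
5 | 3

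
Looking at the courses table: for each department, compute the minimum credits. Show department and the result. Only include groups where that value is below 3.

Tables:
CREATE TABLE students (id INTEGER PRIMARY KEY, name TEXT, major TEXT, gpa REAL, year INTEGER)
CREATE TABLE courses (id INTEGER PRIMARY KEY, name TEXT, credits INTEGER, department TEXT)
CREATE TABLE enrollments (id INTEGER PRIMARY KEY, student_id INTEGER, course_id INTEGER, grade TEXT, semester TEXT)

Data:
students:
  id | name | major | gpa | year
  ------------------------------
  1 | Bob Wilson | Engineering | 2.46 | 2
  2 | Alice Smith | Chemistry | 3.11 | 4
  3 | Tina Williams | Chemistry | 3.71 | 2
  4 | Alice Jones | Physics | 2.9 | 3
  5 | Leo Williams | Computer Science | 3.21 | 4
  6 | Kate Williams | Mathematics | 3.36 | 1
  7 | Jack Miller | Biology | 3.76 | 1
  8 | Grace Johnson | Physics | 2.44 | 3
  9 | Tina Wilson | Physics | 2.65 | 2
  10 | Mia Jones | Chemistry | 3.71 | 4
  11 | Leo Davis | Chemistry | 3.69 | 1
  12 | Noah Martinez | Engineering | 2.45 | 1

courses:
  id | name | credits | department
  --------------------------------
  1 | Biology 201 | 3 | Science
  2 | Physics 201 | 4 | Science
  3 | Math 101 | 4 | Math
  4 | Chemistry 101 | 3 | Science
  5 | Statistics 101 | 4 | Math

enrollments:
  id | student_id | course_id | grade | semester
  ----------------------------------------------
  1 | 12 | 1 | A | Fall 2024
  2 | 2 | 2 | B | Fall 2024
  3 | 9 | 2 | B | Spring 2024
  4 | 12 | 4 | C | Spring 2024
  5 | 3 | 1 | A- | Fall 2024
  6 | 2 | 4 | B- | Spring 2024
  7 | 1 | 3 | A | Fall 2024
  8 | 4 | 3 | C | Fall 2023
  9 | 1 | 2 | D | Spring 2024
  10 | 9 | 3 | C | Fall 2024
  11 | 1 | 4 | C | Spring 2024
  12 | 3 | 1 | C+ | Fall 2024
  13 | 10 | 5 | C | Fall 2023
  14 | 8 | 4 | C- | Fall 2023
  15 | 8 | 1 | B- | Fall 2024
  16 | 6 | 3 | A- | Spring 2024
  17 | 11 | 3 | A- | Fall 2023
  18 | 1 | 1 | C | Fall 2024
SELECT department, MIN(credits) AS min_credits FROM courses GROUP BY department HAVING MIN(credits) < 3

Execution result:
(no rows)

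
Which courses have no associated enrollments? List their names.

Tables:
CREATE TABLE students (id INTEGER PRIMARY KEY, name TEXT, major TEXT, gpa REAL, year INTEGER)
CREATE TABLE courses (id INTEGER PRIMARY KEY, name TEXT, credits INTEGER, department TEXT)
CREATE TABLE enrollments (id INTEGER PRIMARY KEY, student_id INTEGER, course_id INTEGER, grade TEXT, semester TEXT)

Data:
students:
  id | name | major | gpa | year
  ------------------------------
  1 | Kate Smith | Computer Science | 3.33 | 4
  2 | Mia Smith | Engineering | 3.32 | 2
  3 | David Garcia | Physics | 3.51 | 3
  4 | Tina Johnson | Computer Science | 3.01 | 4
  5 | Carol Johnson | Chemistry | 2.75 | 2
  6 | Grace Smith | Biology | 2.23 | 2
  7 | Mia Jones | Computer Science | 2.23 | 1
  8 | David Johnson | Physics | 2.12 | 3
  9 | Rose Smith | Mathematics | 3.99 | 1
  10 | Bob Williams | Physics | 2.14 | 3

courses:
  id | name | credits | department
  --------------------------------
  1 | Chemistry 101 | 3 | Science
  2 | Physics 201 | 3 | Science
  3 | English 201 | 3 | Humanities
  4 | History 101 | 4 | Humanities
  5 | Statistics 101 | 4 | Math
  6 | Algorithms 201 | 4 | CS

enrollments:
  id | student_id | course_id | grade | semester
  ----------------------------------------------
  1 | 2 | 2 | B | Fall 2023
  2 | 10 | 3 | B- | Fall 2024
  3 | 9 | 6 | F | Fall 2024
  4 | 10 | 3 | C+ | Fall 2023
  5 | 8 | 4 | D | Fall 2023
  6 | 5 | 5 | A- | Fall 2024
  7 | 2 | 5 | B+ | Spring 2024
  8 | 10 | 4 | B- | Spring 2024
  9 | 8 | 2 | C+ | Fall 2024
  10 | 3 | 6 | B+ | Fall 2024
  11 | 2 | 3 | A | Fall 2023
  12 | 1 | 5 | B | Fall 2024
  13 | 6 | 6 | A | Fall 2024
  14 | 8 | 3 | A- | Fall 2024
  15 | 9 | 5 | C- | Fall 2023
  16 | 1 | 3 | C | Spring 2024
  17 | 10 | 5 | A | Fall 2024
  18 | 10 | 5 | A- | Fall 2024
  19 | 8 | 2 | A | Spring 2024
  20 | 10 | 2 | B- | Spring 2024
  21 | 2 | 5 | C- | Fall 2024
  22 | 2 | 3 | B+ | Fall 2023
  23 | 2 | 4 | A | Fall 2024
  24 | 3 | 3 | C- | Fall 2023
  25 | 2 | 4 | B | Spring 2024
SELECT p.name FROM courses p LEFT JOIN enrollments c ON c.course_id = p.id WHERE c.id IS NULL

Execution result:
Chemistry 101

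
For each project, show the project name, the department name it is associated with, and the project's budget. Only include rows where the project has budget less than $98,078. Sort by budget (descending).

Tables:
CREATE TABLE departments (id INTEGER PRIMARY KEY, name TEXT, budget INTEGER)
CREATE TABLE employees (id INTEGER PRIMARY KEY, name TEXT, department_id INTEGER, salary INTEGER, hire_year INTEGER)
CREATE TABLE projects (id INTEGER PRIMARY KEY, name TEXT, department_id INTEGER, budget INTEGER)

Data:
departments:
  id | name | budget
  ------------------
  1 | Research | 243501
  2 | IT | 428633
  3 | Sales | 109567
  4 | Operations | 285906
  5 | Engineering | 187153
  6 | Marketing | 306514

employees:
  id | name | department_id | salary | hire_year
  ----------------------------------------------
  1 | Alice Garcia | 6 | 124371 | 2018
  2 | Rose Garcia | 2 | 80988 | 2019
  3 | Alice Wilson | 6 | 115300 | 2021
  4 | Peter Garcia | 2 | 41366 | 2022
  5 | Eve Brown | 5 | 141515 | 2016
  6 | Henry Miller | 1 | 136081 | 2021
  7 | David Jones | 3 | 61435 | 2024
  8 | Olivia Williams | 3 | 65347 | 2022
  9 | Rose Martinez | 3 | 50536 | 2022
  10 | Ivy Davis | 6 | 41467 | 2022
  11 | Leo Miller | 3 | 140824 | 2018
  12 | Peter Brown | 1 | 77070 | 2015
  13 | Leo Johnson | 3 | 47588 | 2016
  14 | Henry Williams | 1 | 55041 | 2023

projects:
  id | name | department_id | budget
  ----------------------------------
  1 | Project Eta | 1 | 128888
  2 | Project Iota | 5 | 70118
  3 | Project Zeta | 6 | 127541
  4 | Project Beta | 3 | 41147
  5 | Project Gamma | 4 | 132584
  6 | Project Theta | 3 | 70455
SELECT c.name, p.name AS department, c.budget FROM projects c JOIN departments p ON c.department_id = p.id WHERE c.budget < 98078 ORDER BY c.budget DESC

Execution result:
name | department | budget
Project Theta | Sales | 70455
Project Iota | Engineering | 70118
Project Beta | Sales | 41147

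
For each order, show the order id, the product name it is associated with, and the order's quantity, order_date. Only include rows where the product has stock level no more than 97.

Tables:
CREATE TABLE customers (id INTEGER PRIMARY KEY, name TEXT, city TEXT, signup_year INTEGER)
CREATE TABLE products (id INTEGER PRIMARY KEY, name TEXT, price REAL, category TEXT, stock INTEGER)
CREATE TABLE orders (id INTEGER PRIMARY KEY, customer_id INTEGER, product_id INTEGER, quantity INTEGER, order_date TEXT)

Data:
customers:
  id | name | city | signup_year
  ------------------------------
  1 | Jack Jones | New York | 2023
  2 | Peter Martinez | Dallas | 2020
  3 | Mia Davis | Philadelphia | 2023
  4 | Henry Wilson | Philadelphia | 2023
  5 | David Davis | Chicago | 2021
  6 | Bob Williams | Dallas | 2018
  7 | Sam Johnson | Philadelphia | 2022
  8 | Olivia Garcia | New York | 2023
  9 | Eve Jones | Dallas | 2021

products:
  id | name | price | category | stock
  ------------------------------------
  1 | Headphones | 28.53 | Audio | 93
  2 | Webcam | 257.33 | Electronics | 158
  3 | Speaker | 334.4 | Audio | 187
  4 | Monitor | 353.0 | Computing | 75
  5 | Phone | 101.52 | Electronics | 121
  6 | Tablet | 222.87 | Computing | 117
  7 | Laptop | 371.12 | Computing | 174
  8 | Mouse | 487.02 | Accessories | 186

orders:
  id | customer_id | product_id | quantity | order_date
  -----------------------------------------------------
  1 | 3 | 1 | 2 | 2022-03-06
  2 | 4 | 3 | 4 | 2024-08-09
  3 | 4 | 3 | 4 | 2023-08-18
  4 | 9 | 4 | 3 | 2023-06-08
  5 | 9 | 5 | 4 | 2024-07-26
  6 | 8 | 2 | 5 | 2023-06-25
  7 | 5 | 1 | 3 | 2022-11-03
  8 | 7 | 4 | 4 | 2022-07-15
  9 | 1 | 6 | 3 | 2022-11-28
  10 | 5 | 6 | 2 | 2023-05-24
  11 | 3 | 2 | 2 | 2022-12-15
SELECT c.id, p.name AS product, c.quantity, c.order_date FROM orders c JOIN products p ON c.product_id = p.id WHERE p.stock <= 97

Execution result:
id | product | quantity | order_date
1 | Headphones | 2 | 2022-03-06
4 | Monitor | 3 | 2023-06-08
7 | Headphones | 3 | 2022-11-03
8 | Monitor | 4 | 2022-07-15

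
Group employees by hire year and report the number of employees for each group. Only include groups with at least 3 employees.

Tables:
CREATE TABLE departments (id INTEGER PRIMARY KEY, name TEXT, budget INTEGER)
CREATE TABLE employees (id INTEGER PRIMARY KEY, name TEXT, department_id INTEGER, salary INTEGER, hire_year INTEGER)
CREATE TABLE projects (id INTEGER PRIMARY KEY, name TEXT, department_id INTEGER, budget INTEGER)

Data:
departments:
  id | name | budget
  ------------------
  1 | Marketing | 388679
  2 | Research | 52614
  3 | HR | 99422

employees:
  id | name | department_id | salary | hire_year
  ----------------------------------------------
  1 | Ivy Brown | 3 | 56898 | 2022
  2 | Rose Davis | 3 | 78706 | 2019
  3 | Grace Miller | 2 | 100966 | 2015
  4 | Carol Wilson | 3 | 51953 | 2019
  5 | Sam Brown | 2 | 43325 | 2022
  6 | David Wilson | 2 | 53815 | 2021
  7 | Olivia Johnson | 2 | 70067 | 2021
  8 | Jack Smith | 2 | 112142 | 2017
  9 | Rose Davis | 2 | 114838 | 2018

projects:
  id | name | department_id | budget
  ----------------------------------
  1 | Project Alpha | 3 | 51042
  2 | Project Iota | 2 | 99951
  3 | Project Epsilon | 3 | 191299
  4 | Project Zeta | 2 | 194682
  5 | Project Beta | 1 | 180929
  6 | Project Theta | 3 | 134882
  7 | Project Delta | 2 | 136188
SELECT hire_year, COUNT(*) AS n FROM employees GROUP BY hire_year HAVING COUNT(*) >= 3

Execution result:
(no rows)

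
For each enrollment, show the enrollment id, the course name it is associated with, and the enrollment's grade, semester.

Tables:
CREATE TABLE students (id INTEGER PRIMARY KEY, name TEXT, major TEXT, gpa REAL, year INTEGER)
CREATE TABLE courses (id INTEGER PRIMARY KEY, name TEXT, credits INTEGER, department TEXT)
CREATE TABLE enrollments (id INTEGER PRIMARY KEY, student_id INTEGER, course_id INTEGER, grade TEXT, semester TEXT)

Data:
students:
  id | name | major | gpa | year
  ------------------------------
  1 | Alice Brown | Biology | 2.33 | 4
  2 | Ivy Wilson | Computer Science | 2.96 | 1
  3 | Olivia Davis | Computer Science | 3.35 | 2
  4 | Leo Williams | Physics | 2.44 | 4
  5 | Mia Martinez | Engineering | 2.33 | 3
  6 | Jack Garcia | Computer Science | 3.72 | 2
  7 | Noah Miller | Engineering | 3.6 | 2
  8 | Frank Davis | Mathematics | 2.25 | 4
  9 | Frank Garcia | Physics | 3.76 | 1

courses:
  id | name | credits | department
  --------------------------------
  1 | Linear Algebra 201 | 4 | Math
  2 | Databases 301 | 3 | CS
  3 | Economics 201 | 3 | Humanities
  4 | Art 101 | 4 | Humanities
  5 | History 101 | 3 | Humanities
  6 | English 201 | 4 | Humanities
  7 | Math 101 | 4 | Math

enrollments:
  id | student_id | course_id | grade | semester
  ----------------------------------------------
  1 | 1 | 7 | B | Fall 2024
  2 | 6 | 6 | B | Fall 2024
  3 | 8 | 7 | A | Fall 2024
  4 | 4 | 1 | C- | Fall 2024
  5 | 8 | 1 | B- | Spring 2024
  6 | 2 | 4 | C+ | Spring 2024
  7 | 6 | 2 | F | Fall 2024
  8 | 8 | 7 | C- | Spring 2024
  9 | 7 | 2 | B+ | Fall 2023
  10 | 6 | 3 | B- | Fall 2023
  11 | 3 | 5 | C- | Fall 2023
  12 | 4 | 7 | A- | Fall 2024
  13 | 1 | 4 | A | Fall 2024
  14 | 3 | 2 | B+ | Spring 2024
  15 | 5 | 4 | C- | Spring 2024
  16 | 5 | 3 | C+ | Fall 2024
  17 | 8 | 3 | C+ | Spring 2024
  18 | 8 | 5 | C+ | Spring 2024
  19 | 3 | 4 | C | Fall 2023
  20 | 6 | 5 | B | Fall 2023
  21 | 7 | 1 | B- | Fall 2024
SELECT c.id, p.name AS course, c.grade, c.semester FROM enrollments c JOIN courses p ON c.course_id = p.id

Execution result:
id | course | grade | semester
1 | Math 101 | B | Fall 2024
2 | English 201 | B | Fall 2024
3 | Math 101 | A | Fall 2024
4 | Linear Algebra 201 | C- | Fall 2024
5 | Linear Algebra 201 | B- | Spring 2024
6 | Art 101 | C+ | Spring 2024
7 | Databases 301 | F | Fall 2024
8 | Math 101 | C- | Spring 2024
9 | Databases 301 | B+ | Fall 2023
10 | Economics 201 | B- | Fall 2023
11 | History 101 | C- | Fall 2023
12 | Math 101 | A- | Fall 2024
13 | Art 101 | A | Fall 2024
14 | Databases 301 | B+ | Spring 2024
15 | Art 101 | C- | Spring 2024
16 | Economics 201 | C+ | Fall 2024
17 | Economics 201 | C+ | Spring 2024
18 | History 101 | C+ | Spring 2024
19 | Art 101 | C | Fall 2023
20 | History 101 | B | Fall 2023
21 | Linear Algebra 201 | B- | Fall 2024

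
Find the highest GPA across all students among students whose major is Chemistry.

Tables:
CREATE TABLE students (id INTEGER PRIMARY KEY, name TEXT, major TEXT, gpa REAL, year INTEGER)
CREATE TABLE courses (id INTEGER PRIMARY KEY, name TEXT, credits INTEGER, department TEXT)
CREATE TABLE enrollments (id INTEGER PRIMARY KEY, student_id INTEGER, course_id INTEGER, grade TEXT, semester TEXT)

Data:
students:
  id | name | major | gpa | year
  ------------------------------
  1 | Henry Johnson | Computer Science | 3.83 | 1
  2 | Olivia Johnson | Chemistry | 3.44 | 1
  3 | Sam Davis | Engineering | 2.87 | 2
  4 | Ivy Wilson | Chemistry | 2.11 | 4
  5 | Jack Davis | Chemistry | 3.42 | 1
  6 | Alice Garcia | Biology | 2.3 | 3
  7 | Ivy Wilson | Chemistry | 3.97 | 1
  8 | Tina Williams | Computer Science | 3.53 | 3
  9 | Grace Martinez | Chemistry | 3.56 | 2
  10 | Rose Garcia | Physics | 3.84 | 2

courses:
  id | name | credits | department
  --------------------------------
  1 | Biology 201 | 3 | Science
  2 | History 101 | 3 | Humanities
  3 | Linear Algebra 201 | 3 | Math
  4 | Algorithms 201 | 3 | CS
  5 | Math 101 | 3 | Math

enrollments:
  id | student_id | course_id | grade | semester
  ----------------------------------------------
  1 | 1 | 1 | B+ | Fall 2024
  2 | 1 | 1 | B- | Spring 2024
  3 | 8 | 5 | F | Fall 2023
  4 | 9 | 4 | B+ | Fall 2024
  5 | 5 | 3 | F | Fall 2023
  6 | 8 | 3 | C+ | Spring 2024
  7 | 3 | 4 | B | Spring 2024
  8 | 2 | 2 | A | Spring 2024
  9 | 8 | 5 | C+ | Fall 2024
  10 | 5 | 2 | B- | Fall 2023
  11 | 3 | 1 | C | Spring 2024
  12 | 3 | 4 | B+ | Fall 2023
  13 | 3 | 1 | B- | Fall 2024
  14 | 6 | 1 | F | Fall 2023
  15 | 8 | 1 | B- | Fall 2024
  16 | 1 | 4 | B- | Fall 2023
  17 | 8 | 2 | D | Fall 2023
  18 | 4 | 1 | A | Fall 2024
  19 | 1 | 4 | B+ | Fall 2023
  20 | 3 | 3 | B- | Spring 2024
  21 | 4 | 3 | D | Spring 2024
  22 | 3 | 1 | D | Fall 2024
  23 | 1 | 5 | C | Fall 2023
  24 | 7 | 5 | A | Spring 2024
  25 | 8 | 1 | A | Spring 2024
SELECT MAX(gpa) FROM students WHERE major = 'Chemistry'

Execution result:
3.97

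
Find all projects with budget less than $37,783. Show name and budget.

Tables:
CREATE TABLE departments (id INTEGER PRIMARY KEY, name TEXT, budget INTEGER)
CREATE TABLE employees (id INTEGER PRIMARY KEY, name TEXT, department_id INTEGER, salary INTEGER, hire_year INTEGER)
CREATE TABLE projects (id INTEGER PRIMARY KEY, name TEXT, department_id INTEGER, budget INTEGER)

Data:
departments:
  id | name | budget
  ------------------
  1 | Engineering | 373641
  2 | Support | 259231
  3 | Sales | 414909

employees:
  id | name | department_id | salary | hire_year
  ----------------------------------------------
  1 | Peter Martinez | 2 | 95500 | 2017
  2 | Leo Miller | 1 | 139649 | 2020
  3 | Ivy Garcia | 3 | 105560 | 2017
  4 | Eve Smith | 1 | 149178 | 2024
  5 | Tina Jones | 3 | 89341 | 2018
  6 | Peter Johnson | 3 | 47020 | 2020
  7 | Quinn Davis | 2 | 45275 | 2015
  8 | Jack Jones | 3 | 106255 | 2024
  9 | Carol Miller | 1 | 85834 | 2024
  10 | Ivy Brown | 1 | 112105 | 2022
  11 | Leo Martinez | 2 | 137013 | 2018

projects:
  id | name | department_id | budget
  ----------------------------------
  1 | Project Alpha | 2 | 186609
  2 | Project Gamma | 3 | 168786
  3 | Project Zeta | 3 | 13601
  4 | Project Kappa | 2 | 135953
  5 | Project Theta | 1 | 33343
SELECT name, budget FROM projects WHERE budget < 37783

Execution result:
name | budget
Project Zeta | 13601
Project Theta | 33343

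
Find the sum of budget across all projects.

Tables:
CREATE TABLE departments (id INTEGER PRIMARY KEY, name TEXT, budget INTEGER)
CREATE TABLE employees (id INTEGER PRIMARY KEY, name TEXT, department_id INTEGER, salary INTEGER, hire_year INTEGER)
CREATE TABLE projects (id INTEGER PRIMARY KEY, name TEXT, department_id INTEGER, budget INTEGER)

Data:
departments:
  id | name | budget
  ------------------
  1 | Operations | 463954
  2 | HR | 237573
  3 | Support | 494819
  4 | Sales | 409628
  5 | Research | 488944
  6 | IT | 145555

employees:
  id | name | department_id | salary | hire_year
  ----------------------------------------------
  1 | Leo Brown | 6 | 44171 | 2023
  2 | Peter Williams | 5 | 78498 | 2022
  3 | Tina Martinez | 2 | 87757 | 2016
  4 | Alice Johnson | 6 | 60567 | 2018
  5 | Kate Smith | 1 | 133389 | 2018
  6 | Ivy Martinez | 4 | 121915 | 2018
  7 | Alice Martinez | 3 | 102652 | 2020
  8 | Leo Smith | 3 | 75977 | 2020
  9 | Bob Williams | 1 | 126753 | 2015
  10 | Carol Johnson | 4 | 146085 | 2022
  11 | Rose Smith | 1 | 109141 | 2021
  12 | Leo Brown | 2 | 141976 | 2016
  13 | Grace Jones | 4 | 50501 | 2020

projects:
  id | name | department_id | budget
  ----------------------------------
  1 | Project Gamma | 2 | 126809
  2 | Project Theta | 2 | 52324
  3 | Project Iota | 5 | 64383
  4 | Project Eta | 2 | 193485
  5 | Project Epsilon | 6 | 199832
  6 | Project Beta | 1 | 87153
SELECT SUM(budget) FROM projects

Execution result:
723986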